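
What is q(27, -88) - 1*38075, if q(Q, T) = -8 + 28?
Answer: -38055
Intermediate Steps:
q(Q, T) = 20
q(27, -88) - 1*38075 = 20 - 1*38075 = 20 - 38075 = -38055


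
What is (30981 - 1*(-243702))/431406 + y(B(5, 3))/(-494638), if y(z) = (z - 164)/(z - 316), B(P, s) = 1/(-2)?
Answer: 2389019815603/3752104001409 ≈ 0.63671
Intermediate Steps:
B(P, s) = -½
y(z) = (-164 + z)/(-316 + z)
(30981 - 1*(-243702))/431406 + y(B(5, 3))/(-494638) = (30981 - 1*(-243702))/431406 + ((-164 - ½)/(-316 - ½))/(-494638) = (30981 + 243702)*(1/431406) + (-329/2/(-633/2))*(-1/494638) = 274683*(1/431406) - 2/633*(-329/2)*(-1/494638) = 91561/143802 + (329/633)*(-1/494638) = 91561/143802 - 329/313105854 = 2389019815603/3752104001409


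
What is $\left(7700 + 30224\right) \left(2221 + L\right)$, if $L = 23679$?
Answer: $982231600$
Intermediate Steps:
$\left(7700 + 30224\right) \left(2221 + L\right) = \left(7700 + 30224\right) \left(2221 + 23679\right) = 37924 \cdot 25900 = 982231600$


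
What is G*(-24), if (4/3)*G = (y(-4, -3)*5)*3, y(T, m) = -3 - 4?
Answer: 1890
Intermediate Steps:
y(T, m) = -7
G = -315/4 (G = 3*(-7*5*3)/4 = 3*(-35*3)/4 = (3/4)*(-105) = -315/4 ≈ -78.750)
G*(-24) = -315/4*(-24) = 1890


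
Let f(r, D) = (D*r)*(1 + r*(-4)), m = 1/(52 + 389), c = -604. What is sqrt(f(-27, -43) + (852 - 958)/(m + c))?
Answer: 3*sqrt(997618756369331)/266363 ≈ 355.74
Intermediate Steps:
m = 1/441 ≈ 0.0022676
f(r, D) = D*r*(1 - 4*r) (f(r, D) = (D*r)*(1 - 4*r) = D*r*(1 - 4*r))
sqrt(f(-27, -43) + (852 - 958)/(m + c)) = sqrt(-43*(-27)*(1 - 4*(-27)) + (852 - 958)/(1/441 - 604)) = sqrt(-43*(-27)*(1 + 108) - 106/(-266363/441)) = sqrt(-43*(-27)*109 - 106*(-441/266363)) = sqrt(126549 + 46746/266363) = sqrt(33708018033/266363) = 3*sqrt(997618756369331)/266363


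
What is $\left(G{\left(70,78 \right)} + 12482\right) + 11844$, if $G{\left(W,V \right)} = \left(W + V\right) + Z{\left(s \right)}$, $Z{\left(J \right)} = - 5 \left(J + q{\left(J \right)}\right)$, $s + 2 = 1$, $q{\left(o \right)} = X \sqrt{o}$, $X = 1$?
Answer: $24479 - 5 i \approx 24479.0 - 5.0 i$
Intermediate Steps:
$q{\left(o \right)} = \sqrt{o}$ ($q{\left(o \right)} = 1 \sqrt{o} = \sqrt{o}$)
$s = -1$ ($s = -2 + 1 = -1$)
$Z{\left(J \right)} = - 5 J - 5 \sqrt{J}$ ($Z{\left(J \right)} = - 5 \left(J + \sqrt{J}\right) = - 5 J - 5 \sqrt{J}$)
$G{\left(W,V \right)} = 5 + V + W - 5 i$ ($G{\left(W,V \right)} = \left(W + V\right) - \left(-5 + 5 \sqrt{-1}\right) = \left(V + W\right) + \left(5 - 5 i\right) = 5 + V + W - 5 i$)
$\left(G{\left(70,78 \right)} + 12482\right) + 11844 = \left(\left(5 + 78 + 70 - 5 i\right) + 12482\right) + 11844 = \left(\left(153 - 5 i\right) + 12482\right) + 11844 = \left(12635 - 5 i\right) + 11844 = 24479 - 5 i$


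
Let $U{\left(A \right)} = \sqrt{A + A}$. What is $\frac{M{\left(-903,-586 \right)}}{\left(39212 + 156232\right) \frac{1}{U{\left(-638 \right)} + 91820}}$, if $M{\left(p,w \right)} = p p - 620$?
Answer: $\frac{18703481495}{48861} + \frac{814789 i \sqrt{319}}{97722} \approx 3.8279 \cdot 10^{5} + 148.92 i$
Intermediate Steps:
$M{\left(p,w \right)} = -620 + p^{2}$ ($M{\left(p,w \right)} = p^{2} - 620 = -620 + p^{2}$)
$U{\left(A \right)} = \sqrt{2} \sqrt{A}$ ($U{\left(A \right)} = \sqrt{2 A} = \sqrt{2} \sqrt{A}$)
$\frac{M{\left(-903,-586 \right)}}{\left(39212 + 156232\right) \frac{1}{U{\left(-638 \right)} + 91820}} = \frac{-620 + \left(-903\right)^{2}}{\left(39212 + 156232\right) \frac{1}{\sqrt{2} \sqrt{-638} + 91820}} = \frac{-620 + 815409}{195444 \frac{1}{\sqrt{2} i \sqrt{638} + 91820}} = \frac{814789}{195444 \frac{1}{2 i \sqrt{319} + 91820}} = \frac{814789}{195444 \frac{1}{91820 + 2 i \sqrt{319}}} = 814789 \left(\frac{22955}{48861} + \frac{i \sqrt{319}}{97722}\right) = \frac{18703481495}{48861} + \frac{814789 i \sqrt{319}}{97722}$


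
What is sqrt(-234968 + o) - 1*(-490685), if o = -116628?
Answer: 490685 + 2*I*sqrt(87899) ≈ 4.9069e+5 + 592.96*I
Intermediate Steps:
sqrt(-234968 + o) - 1*(-490685) = sqrt(-234968 - 116628) - 1*(-490685) = sqrt(-351596) + 490685 = 2*I*sqrt(87899) + 490685 = 490685 + 2*I*sqrt(87899)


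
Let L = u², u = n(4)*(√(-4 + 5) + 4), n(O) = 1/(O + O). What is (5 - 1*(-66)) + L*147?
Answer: 8219/64 ≈ 128.42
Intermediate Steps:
n(O) = 1/(2*O)
u = 5/8 (u = ((½)/4)*(√(-4 + 5) + 4) = ((½)*(¼))*(√1 + 4) = (1 + 4)/8 = (⅛)*5 = 5/8 ≈ 0.62500)
L = 25/64 (L = (5/8)² = 25/64 ≈ 0.39063)
(5 - 1*(-66)) + L*147 = (5 - 1*(-66)) + (25/64)*147 = (5 + 66) + 3675/64 = 71 + 3675/64 = 8219/64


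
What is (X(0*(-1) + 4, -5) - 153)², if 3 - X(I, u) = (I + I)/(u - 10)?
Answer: 5026564/225 ≈ 22340.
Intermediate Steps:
X(I, u) = 3 - 2*I/(-10 + u) (X(I, u) = 3 - (I + I)/(u - 10) = 3 - 2*I/(-10 + u))
(X(0*(-1) + 4, -5) - 153)² = ((-30 - 2*(0*(-1) + 4) + 3*(-5))/(-10 - 5) - 153)² = ((-30 - 2*(0 + 4) - 15)/(-15) - 153)² = (-(-30 - 2*4 - 15)/15 - 153)² = (-(-30 - 8 - 15)/15 - 153)² = (-1/15*(-53) - 153)² = (53/15 - 153)² = (-2242/15)² = 5026564/225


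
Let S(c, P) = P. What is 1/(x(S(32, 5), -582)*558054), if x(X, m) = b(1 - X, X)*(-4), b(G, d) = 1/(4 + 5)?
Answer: -1/248024 ≈ -4.0319e-6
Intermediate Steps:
b(G, d) = ⅑ (b(G, d) = 1/9 = ⅑)
x(X, m) = -4/9 (x(X, m) = (⅑)*(-4) = -4/9)
1/(x(S(32, 5), -582)*558054) = 1/(-4/9*558054) = -9/4*1/558054 = -1/248024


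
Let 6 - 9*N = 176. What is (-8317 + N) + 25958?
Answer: 158599/9 ≈ 17622.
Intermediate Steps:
N = -170/9 (N = ⅔ - ⅑*176 = ⅔ - 176/9 = -170/9 ≈ -18.889)
(-8317 + N) + 25958 = (-8317 - 170/9) + 25958 = -75023/9 + 25958 = 158599/9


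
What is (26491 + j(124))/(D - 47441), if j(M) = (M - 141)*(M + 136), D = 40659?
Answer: -22071/6782 ≈ -3.2543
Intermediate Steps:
j(M) = (-141 + M)*(136 + M)
(26491 + j(124))/(D - 47441) = (26491 + (-19176 + 124² - 5*124))/(40659 - 47441) = (26491 + (-19176 + 15376 - 620))/(-6782) = (26491 - 4420)*(-1/6782) = 22071*(-1/6782) = -22071/6782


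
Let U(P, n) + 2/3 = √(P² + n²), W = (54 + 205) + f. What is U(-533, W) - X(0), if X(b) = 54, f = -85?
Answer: -164/3 + √314365 ≈ 506.02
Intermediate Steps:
W = 174 (W = (54 + 205) - 85 = 259 - 85 = 174)
U(P, n) = -⅔ + √(P² + n²)
U(-533, W) - X(0) = (-⅔ + √((-533)² + 174²)) - 1*54 = (-⅔ + √(284089 + 30276)) - 54 = (-⅔ + √314365) - 54 = -164/3 + √314365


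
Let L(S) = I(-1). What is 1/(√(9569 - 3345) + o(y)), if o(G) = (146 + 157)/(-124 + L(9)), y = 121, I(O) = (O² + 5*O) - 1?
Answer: 4343/11497975 + 7396*√389/11497975 ≈ 0.013064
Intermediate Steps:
I(O) = -1 + O² + 5*O
L(S) = -5 (L(S) = -1 + (-1)² + 5*(-1) = -1 + 1 - 5 = -5)
o(G) = -101/43 (o(G) = (146 + 157)/(-124 - 5) = 303/(-129) = 303*(-1/129) = -101/43)
1/(√(9569 - 3345) + o(y)) = 1/(√(9569 - 3345) - 101/43) = 1/(√6224 - 101/43) = 1/(4*√389 - 101/43) = 1/(-101/43 + 4*√389)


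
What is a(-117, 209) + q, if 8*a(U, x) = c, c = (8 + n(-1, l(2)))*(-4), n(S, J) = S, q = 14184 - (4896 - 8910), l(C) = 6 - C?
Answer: 36389/2 ≈ 18195.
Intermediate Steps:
q = 18198 (q = 14184 - 1*(-4014) = 14184 + 4014 = 18198)
c = -28 (c = (8 - 1)*(-4) = 7*(-4) = -28)
a(U, x) = -7/2 (a(U, x) = (⅛)*(-28) = -7/2)
a(-117, 209) + q = -7/2 + 18198 = 36389/2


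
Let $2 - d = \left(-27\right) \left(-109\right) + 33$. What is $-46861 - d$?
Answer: $-43887$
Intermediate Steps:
$d = -2974$ ($d = 2 - \left(\left(-27\right) \left(-109\right) + 33\right) = 2 - \left(2943 + 33\right) = 2 - 2976 = -2974$)
$-46861 - d = -46861 - -2974 = -46861 + 2974 = -43887$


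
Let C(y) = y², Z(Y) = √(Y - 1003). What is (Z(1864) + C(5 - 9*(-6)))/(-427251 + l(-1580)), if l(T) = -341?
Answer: -3481/427592 - √861/427592 ≈ -0.0082096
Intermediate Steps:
Z(Y) = √(-1003 + Y)
(Z(1864) + C(5 - 9*(-6)))/(-427251 + l(-1580)) = (√(-1003 + 1864) + (5 - 9*(-6))²)/(-427251 - 341) = (√861 + (5 + 54)²)/(-427592) = (√861 + 59²)*(-1/427592) = (√861 + 3481)*(-1/427592) = (3481 + √861)*(-1/427592) = -3481/427592 - √861/427592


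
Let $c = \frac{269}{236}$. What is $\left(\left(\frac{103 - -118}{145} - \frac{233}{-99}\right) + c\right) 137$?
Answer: $\frac{2328753263}{3387780} \approx 687.4$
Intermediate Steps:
$c = \frac{269}{236}$ ($c = 269 \cdot \frac{1}{236} = \frac{269}{236} \approx 1.1398$)
$\left(\left(\frac{103 - -118}{145} - \frac{233}{-99}\right) + c\right) 137 = \left(\left(\frac{103 - -118}{145} - \frac{233}{-99}\right) + \frac{269}{236}\right) 137 = \left(\left(\left(103 + 118\right) \frac{1}{145} - - \frac{233}{99}\right) + \frac{269}{236}\right) 137 = \left(\left(221 \cdot \frac{1}{145} + \frac{233}{99}\right) + \frac{269}{236}\right) 137 = \left(\left(\frac{221}{145} + \frac{233}{99}\right) + \frac{269}{236}\right) 137 = \left(\frac{55664}{14355} + \frac{269}{236}\right) 137 = \frac{16998199}{3387780} \cdot 137 = \frac{2328753263}{3387780}$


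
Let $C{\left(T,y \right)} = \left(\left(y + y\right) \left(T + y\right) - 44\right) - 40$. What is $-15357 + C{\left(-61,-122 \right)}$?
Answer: $29211$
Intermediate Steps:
$C{\left(T,y \right)} = -84 + 2 y \left(T + y\right)$ ($C{\left(T,y \right)} = \left(2 y \left(T + y\right) - 44\right) - 40 = \left(-44 + 2 y \left(T + y\right)\right) - 40 = -84 + 2 y \left(T + y\right)$)
$-15357 + C{\left(-61,-122 \right)} = -15357 + \left(-84 + 2 \left(-122\right)^{2} + 2 \left(-61\right) \left(-122\right)\right) = -15357 + \left(-84 + 2 \cdot 14884 + 14884\right) = -15357 + \left(-84 + 29768 + 14884\right) = -15357 + 44568 = 29211$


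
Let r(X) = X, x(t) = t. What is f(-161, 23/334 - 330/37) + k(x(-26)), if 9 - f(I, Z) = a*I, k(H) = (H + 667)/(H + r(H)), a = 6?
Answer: 50059/52 ≈ 962.67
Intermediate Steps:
k(H) = (667 + H)/(2*H) (k(H) = (H + 667)/(H + H) = (667 + H)/((2*H)) = (667 + H)*(1/(2*H)) = (667 + H)/(2*H))
f(I, Z) = 9 - 6*I
f(-161, 23/334 - 330/37) + k(x(-26)) = (9 - 6*(-161)) + (½)*(667 - 26)/(-26) = (9 + 966) + (½)*(-1/26)*641 = 975 - 641/52 = 50059/52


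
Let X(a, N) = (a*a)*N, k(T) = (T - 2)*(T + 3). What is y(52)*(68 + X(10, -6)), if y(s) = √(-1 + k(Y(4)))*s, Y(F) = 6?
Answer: -27664*√35 ≈ -1.6366e+5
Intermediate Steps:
k(T) = (-2 + T)*(3 + T)
X(a, N) = N*a² (X(a, N) = a²*N = N*a²)
y(s) = s*√35 (y(s) = √(-1 + (-6 + 6 + 6²))*s = √(-1 + (-6 + 6 + 36))*s = √(-1 + 36)*s = √35*s = s*√35)
y(52)*(68 + X(10, -6)) = (52*√35)*(68 - 6*10²) = (52*√35)*(68 - 6*100) = (52*√35)*(68 - 600) = (52*√35)*(-532) = -27664*√35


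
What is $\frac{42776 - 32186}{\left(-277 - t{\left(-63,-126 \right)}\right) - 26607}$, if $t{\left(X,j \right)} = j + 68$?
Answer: $- \frac{1765}{4471} \approx -0.39477$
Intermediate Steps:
$t{\left(X,j \right)} = 68 + j$
$\frac{42776 - 32186}{\left(-277 - t{\left(-63,-126 \right)}\right) - 26607} = \frac{42776 - 32186}{\left(-277 - \left(68 - 126\right)\right) - 26607} = \frac{10590}{\left(-277 - -58\right) - 26607} = \frac{10590}{\left(-277 + 58\right) - 26607} = \frac{10590}{-219 - 26607} = \frac{10590}{-26826} = 10590 \left(- \frac{1}{26826}\right) = - \frac{1765}{4471}$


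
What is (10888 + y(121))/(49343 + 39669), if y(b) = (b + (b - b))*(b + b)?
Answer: 20085/44506 ≈ 0.45129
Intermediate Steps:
y(b) = 2*b**2 (y(b) = (b + 0)*(2*b) = b*(2*b) = 2*b**2)
(10888 + y(121))/(49343 + 39669) = (10888 + 2*121**2)/(49343 + 39669) = (10888 + 2*14641)/89012 = (10888 + 29282)*(1/89012) = 40170*(1/89012) = 20085/44506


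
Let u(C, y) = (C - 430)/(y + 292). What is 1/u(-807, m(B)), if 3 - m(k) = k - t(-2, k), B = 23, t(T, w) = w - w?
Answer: -272/1237 ≈ -0.21989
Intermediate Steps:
t(T, w) = 0
m(k) = 3 - k (m(k) = 3 - (k - 1*0) = 3 - (k + 0) = 3 - k)
u(C, y) = (-430 + C)/(292 + y)
1/u(-807, m(B)) = 1/((-430 - 807)/(292 + (3 - 1*23))) = 1/(-1237/(292 + (3 - 23))) = 1/(-1237/(292 - 20)) = 1/(-1237/272) = -272/1237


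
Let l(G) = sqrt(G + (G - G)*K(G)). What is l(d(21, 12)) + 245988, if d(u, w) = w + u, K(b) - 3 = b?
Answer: 245988 + sqrt(33) ≈ 2.4599e+5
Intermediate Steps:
K(b) = 3 + b
d(u, w) = u + w
l(G) = sqrt(G) (l(G) = sqrt(G + (G - G)*(3 + G)) = sqrt(G + 0*(3 + G)) = sqrt(G + 0) = sqrt(G))
l(d(21, 12)) + 245988 = sqrt(21 + 12) + 245988 = sqrt(33) + 245988 = 245988 + sqrt(33)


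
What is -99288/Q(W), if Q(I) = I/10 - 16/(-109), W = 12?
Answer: -27055980/367 ≈ -73722.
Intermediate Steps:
Q(I) = 16/109 + I/10 (Q(I) = I*(⅒) - 16*(-1/109) = I/10 + 16/109 = 16/109 + I/10)
-99288/Q(W) = -99288/(16/109 + (⅒)*12) = -99288/(16/109 + 6/5) = -99288/734/545 = -99288*545/734 = -27055980/367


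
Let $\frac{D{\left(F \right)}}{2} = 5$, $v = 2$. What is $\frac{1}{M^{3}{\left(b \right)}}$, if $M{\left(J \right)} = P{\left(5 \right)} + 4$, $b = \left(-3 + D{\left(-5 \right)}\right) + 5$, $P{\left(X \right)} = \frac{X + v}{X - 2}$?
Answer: $\frac{27}{6859} \approx 0.0039364$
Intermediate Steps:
$P{\left(X \right)} = \frac{2 + X}{-2 + X}$ ($P{\left(X \right)} = \frac{X + 2}{X - 2} = \frac{2 + X}{-2 + X}$)
$D{\left(F \right)} = 10$ ($D{\left(F \right)} = 2 \cdot 5 = 10$)
$b = 12$ ($b = \left(-3 + 10\right) + 5 = 7 + 5 = 12$)
$M{\left(J \right)} = \frac{19}{3}$ ($M{\left(J \right)} = \frac{2 + 5}{-2 + 5} + 4 = \frac{1}{3} \cdot 7 + 4 = \frac{7}{3} + 4 = \frac{19}{3}$)
$\frac{1}{M^{3}{\left(b \right)}} = \frac{1}{\left(\frac{19}{3}\right)^{3}} = \frac{1}{\frac{6859}{27}} = \frac{27}{6859}$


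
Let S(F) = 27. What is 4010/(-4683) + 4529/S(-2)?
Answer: 7033679/42147 ≈ 166.88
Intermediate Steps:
4010/(-4683) + 4529/S(-2) = 4010/(-4683) + 4529/27 = 4010*(-1/4683) + 4529*(1/27) = -4010/4683 + 4529/27 = 7033679/42147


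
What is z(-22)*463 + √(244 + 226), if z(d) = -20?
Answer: -9260 + √470 ≈ -9238.3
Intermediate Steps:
z(-22)*463 + √(244 + 226) = -20*463 + √(244 + 226) = -9260 + √470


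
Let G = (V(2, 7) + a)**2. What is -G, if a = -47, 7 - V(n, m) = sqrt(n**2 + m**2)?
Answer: -(40 + sqrt(53))**2 ≈ -2235.4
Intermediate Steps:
V(n, m) = 7 - sqrt(m**2 + n**2) (V(n, m) = 7 - sqrt(n**2 + m**2) = 7 - sqrt(m**2 + n**2))
G = (-40 - sqrt(53))**2 (G = ((7 - sqrt(7**2 + 2**2)) - 47)**2 = ((7 - sqrt(49 + 4)) - 47)**2 = ((7 - sqrt(53)) - 47)**2 = (-40 - sqrt(53))**2 ≈ 2235.4)
-G = -(40 + sqrt(53))**2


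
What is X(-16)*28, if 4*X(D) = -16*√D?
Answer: -448*I ≈ -448.0*I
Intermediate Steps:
X(D) = -4*√D (X(D) = (-16*√D)/4 = -4*√D)
X(-16)*28 = -16*I*28 = -448*I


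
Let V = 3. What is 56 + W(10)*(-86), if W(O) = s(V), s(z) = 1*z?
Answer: -202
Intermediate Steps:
s(z) = z
W(O) = 3
56 + W(10)*(-86) = 56 + 3*(-86) = 56 - 258 = -202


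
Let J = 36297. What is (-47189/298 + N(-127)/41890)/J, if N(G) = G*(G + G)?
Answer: -327855721/75517239390 ≈ -0.0043415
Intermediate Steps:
N(G) = 2*G**2 (N(G) = G*(2*G) = 2*G**2)
(-47189/298 + N(-127)/41890)/J = (-47189/298 + (2*(-127)**2)/41890)/36297 = (-47189*1/298 + (2*16129)*(1/41890))*(1/36297) = (-47189/298 + 32258*(1/41890))*(1/36297) = (-47189/298 + 16129/20945)*(1/36297) = -983567163/6241610*1/36297 = -327855721/75517239390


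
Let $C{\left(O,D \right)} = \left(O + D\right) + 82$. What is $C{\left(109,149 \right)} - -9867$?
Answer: $10207$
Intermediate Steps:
$C{\left(O,D \right)} = 82 + D + O$ ($C{\left(O,D \right)} = \left(D + O\right) + 82 = 82 + D + O$)
$C{\left(109,149 \right)} - -9867 = \left(82 + 149 + 109\right) - -9867 = 340 + 9867 = 10207$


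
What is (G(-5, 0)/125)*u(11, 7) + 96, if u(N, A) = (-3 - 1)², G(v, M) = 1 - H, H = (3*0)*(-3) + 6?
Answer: 2384/25 ≈ 95.360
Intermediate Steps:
H = 6 (H = 0*(-3) + 6 = 0 + 6 = 6)
G(v, M) = -5 (G(v, M) = 1 - 1*6 = 1 - 6 = -5)
u(N, A) = 16 (u(N, A) = (-4)² = 16)
(G(-5, 0)/125)*u(11, 7) + 96 = -5/125*16 + 96 = -5*1/125*16 + 96 = -1/25*16 + 96 = -16/25 + 96 = 2384/25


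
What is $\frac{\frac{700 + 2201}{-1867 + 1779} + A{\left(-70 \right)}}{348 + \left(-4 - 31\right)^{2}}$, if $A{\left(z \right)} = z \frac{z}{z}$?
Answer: $- \frac{697}{10648} \approx -0.065458$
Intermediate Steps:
$A{\left(z \right)} = z$ ($A{\left(z \right)} = z 1 = z$)
$\frac{\frac{700 + 2201}{-1867 + 1779} + A{\left(-70 \right)}}{348 + \left(-4 - 31\right)^{2}} = \frac{\frac{700 + 2201}{-1867 + 1779} - 70}{348 + \left(-4 - 31\right)^{2}} = \frac{\frac{2901}{-88} - 70}{348 + \left(-35\right)^{2}} = \frac{2901 \left(- \frac{1}{88}\right) - 70}{348 + 1225} = \frac{- \frac{2901}{88} - 70}{1573} = \left(- \frac{9061}{88}\right) \frac{1}{1573} = - \frac{697}{10648}$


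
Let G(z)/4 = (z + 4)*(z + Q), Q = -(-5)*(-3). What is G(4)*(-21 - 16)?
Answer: 13024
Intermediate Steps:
Q = -15 (Q = -1*15 = -15)
G(z) = 4*(-15 + z)*(4 + z) (G(z) = 4*((z + 4)*(z - 15)) = 4*((4 + z)*(-15 + z)) = 4*((-15 + z)*(4 + z)) = 4*(-15 + z)*(4 + z))
G(4)*(-21 - 16) = (-240 - 44*4 + 4*4**2)*(-21 - 16) = (-240 - 176 + 4*16)*(-37) = (-240 - 176 + 64)*(-37) = -352*(-37) = 13024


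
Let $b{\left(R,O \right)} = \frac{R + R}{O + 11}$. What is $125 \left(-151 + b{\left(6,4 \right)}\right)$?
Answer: $-18775$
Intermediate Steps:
$b{\left(R,O \right)} = \frac{2 R}{11 + O}$
$125 \left(-151 + b{\left(6,4 \right)}\right) = 125 \left(-151 + 2 \cdot 6 \frac{1}{11 + 4}\right) = 125 \left(-151 + 2 \cdot 6 \cdot \frac{1}{15}\right) = 125 \left(-151 + \frac{4}{5}\right) = 125 \left(- \frac{751}{5}\right) = -18775$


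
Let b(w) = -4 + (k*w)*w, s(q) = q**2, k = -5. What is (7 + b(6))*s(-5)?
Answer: -4425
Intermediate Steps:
b(w) = -4 - 5*w**2 (b(w) = -4 + (-5*w)*w = -4 - 5*w**2)
(7 + b(6))*s(-5) = (7 + (-4 - 5*6**2))*(-5)**2 = (7 + (-4 - 5*36))*25 = (7 + (-4 - 180))*25 = (7 - 184)*25 = -177*25 = -4425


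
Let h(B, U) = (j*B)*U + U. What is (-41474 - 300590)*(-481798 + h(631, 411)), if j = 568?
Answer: -50223307697264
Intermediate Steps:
h(B, U) = U + 568*B*U (h(B, U) = (568*B)*U + U = 568*B*U + U = U + 568*B*U)
(-41474 - 300590)*(-481798 + h(631, 411)) = (-41474 - 300590)*(-481798 + 411*(1 + 568*631)) = -342064*(-481798 + 411*(1 + 358408)) = -342064*(-481798 + 411*358409) = -342064*(-481798 + 147306099) = -342064*146824301 = -50223307697264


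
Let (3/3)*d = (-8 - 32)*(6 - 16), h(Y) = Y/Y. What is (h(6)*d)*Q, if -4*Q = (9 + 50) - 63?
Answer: 400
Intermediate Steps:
Q = 1 (Q = -((9 + 50) - 63)/4 = -(59 - 63)/4 = -¼*(-4) = 1)
h(Y) = 1
d = 400 (d = (-8 - 32)*(6 - 16) = -40*(-10) = 400)
(h(6)*d)*Q = (1*400)*1 = 400*1 = 400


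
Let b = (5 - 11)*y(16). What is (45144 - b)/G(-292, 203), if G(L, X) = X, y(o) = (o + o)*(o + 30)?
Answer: 53976/203 ≈ 265.89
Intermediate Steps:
y(o) = 2*o*(30 + o) (y(o) = (2*o)*(30 + o) = 2*o*(30 + o))
b = -8832 (b = (5 - 11)*(2*16*(30 + 16)) = -12*16*46 = -6*1472 = -8832)
(45144 - b)/G(-292, 203) = (45144 - 1*(-8832))/203 = (45144 + 8832)*(1/203) = 53976*(1/203) = 53976/203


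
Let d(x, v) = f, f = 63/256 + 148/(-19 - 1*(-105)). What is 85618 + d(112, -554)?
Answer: 942504597/11008 ≈ 85620.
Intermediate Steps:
f = 21653/11008 (f = 63*(1/256) + 148/(-19 + 105) = 63/256 + 148/86 = 63/256 + 148*(1/86) = 63/256 + 74/43 = 21653/11008 ≈ 1.9670)
d(x, v) = 21653/11008
85618 + d(112, -554) = 85618 + 21653/11008 = 942504597/11008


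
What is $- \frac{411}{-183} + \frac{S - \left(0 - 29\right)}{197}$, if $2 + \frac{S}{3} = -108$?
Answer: $\frac{8628}{12017} \approx 0.71798$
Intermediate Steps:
$S = -330$ ($S = -6 + 3 \left(-108\right) = -6 - 324 = -330$)
$- \frac{411}{-183} + \frac{S - \left(0 - 29\right)}{197} = - \frac{411}{-183} + \frac{-330 - \left(0 - 29\right)}{197} = \left(-411\right) \left(- \frac{1}{183}\right) + \left(-330 - -29\right) \frac{1}{197} = \frac{137}{61} + \left(-330 + 29\right) \frac{1}{197} = \frac{137}{61} - \frac{301}{197} = \frac{8628}{12017}$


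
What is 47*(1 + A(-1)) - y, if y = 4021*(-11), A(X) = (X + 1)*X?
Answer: 44278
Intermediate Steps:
A(X) = X*(1 + X) (A(X) = (1 + X)*X = X*(1 + X))
y = -44231
47*(1 + A(-1)) - y = 47*(1 - (1 - 1)) - 1*(-44231) = 47*(1 - 1*0) + 44231 = 47*(1 + 0) + 44231 = 47*1 + 44231 = 47 + 44231 = 44278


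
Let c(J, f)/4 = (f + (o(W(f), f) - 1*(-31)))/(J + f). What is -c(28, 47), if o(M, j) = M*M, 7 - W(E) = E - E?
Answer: -508/75 ≈ -6.7733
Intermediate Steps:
W(E) = 7 (W(E) = 7 - (E - E) = 7 - 1*0 = 7 + 0 = 7)
o(M, j) = M²
c(J, f) = 4*(80 + f)/(J + f) (c(J, f) = 4*((f + (7² - 1*(-31)))/(J + f)) = 4*((f + (49 + 31))/(J + f)) = 4*((f + 80)/(J + f)) = 4*((80 + f)/(J + f)) = 4*(80 + f)/(J + f))
-c(28, 47) = -4*(80 + 47)/(28 + 47) = -4*127/75 = -1*508/75 = -508/75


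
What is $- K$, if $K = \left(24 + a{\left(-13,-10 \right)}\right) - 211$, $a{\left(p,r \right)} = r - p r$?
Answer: $327$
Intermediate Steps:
$a{\left(p,r \right)} = r - p r$
$K = -327$ ($K = \left(24 - 10 \left(1 - -13\right)\right) - 211 = \left(24 - 10 \left(1 + 13\right)\right) - 211 = \left(24 - 140\right) - 211 = -116 - 211 = -327$)
$- K = \left(-1\right) \left(-327\right) = 327$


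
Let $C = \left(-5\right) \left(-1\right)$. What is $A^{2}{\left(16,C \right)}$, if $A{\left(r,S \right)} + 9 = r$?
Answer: $49$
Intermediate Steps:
$C = 5$
$A{\left(r,S \right)} = -9 + r$
$A^{2}{\left(16,C \right)} = \left(-9 + 16\right)^{2} = 7^{2} = 49$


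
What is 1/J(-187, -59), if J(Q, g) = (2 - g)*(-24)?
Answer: -1/1464 ≈ -0.00068306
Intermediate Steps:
J(Q, g) = -48 + 24*g
1/J(-187, -59) = 1/(-48 + 24*(-59)) = 1/(-48 - 1416) = 1/(-1464) = -1/1464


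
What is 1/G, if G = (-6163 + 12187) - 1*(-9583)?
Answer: 1/15607 ≈ 6.4074e-5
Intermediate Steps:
G = 15607 (G = 6024 + 9583 = 15607)
1/G = 1/15607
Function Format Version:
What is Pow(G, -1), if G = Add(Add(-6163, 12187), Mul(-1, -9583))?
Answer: Rational(1, 15607) ≈ 6.4074e-5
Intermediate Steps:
G = 15607 (G = Add(6024, 9583) = 15607)
Pow(G, -1) = Pow(15607, -1) = Rational(1, 15607)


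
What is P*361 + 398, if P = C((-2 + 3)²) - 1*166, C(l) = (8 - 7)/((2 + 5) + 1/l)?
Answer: -475863/8 ≈ -59483.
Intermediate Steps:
C(l) = 1/(7 + 1/l)
P = -1327/8 (P = (-2 + 3)²/(1 + 7*(-2 + 3)²) - 1*166 = 1²/(1 + 7*1²) - 166 = 1/(1 + 7*1) - 166 = 1/(1 + 7) - 166 = 1/8 - 166 = 1*(⅛) - 166 = ⅛ - 166 = -1327/8 ≈ -165.88)
P*361 + 398 = -1327/8*361 + 398 = -479047/8 + 398 = -475863/8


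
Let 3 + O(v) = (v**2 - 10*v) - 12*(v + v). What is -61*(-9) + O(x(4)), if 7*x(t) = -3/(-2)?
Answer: 105597/196 ≈ 538.76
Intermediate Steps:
x(t) = 3/14 (x(t) = (-3/(-2))/7 = (-3*(-1/2))/7 = (1/7)*(3/2) = 3/14)
O(v) = -3 + v**2 - 34*v (O(v) = -3 + ((v**2 - 10*v) - 12*(v + v)) = -3 + ((v**2 - 10*v) - 24*v) = -3 + (v**2 - 34*v) = -3 + v**2 - 34*v)
-61*(-9) + O(x(4)) = -61*(-9) + (-3 + (3/14)**2 - 34*3/14) = 549 + (-3 + 9/196 - 51/7) = 549 - 2007/196 = 105597/196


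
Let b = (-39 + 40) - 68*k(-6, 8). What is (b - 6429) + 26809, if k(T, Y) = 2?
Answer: 20245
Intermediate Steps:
b = -135 (b = (-39 + 40) - 68*2 = 1 - 136 = -135)
(b - 6429) + 26809 = (-135 - 6429) + 26809 = -6564 + 26809 = 20245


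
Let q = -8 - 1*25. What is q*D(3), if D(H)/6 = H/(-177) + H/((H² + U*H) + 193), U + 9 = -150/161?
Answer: -152856/1635775 ≈ -0.093446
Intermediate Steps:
U = -1599/161 (U = -9 - 150/161 = -1599/161 ≈ -9.9317)
q = -33 (q = -8 - 25 = -33)
D(H) = -2*H/59 + 6*H/(193 + H² - 1599*H/161) (D(H) = 6*(H/(-177) + H/((H² - 1599*H/161) + 193)) = 6*(H*(-1/177) + H/(193 + H² - 1599*H/161)) = 6*(-H/177 + H/(193 + H² - 1599*H/161)) = -2*H/59 + 6*H/(193 + H² - 1599*H/161))
q*D(3) = -66*3*(-2576 - 161*3² + 1599*3)/(59*(31073 - 1599*3 + 161*3²)) = -66*3*(-2576 - 161*9 + 4797)/(59*(31073 - 4797 + 161*9)) = -66*3*(-2576 - 1449 + 4797)/(59*(31073 - 4797 + 1449)) = -66*3*772/(59*27725) = -33*4632/1635775 = -152856/1635775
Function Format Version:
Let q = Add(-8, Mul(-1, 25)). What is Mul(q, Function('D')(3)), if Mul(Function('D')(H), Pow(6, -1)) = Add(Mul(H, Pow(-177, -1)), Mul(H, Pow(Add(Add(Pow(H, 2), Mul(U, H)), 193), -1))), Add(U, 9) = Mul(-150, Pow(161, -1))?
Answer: Rational(-152856, 1635775) ≈ -0.093446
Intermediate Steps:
U = Rational(-1599, 161) (U = Add(-9, Mul(-150, Pow(161, -1))) = Add(-9, Mul(-150, Rational(1, 161))) = Add(-9, Rational(-150, 161)) = Rational(-1599, 161) ≈ -9.9317)
q = -33 (q = Add(-8, -25) = -33)
Function('D')(H) = Add(Mul(Rational(-2, 59), H), Mul(6, H, Pow(Add(193, Pow(H, 2), Mul(Rational(-1599, 161), H)), -1))) (Function('D')(H) = Mul(6, Add(Mul(H, Pow(-177, -1)), Mul(H, Pow(Add(Add(Pow(H, 2), Mul(Rational(-1599, 161), H)), 193), -1)))) = Mul(6, Add(Mul(H, Rational(-1, 177)), Mul(H, Pow(Add(193, Pow(H, 2), Mul(Rational(-1599, 161), H)), -1)))) = Mul(6, Add(Mul(Rational(-1, 177), H), Mul(H, Pow(Add(193, Pow(H, 2), Mul(Rational(-1599, 161), H)), -1)))) = Add(Mul(Rational(-2, 59), H), Mul(6, H, Pow(Add(193, Pow(H, 2), Mul(Rational(-1599, 161), H)), -1))))
Mul(q, Function('D')(3)) = Mul(-33, Mul(Rational(2, 59), 3, Pow(Add(31073, Mul(-1599, 3), Mul(161, Pow(3, 2))), -1), Add(-2576, Mul(-161, Pow(3, 2)), Mul(1599, 3)))) = Mul(-33, Mul(Rational(2, 59), 3, Pow(Add(31073, -4797, Mul(161, 9)), -1), Add(-2576, Mul(-161, 9), 4797))) = Mul(-33, Mul(Rational(2, 59), 3, Pow(Add(31073, -4797, 1449), -1), Add(-2576, -1449, 4797))) = Mul(-33, Mul(Rational(2, 59), 3, Pow(27725, -1), 772)) = Mul(-33, Mul(Rational(2, 59), 3, Rational(1, 27725), 772)) = Mul(-33, Rational(4632, 1635775)) = Rational(-152856, 1635775)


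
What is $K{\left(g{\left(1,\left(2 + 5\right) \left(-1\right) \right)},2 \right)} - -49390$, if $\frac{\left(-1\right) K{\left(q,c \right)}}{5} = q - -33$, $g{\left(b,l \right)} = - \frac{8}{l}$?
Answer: $\frac{344535}{7} \approx 49219.0$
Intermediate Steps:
$K{\left(q,c \right)} = -165 - 5 q$ ($K{\left(q,c \right)} = - 5 \left(q - -33\right) = - 5 \left(q + 33\right) = - 5 \left(33 + q\right) = -165 - 5 q$)
$K{\left(g{\left(1,\left(2 + 5\right) \left(-1\right) \right)},2 \right)} - -49390 = \left(-165 - 5 \left(- \frac{8}{\left(2 + 5\right) \left(-1\right)}\right)\right) - -49390 = \left(-165 - 5 \left(- \frac{8}{7 \left(-1\right)}\right)\right) + 49390 = \left(-165 - 5 \left(- \frac{8}{-7}\right)\right) + 49390 = \left(-165 - 5 \left(\left(-8\right) \left(- \frac{1}{7}\right)\right)\right) + 49390 = \left(-165 - \frac{40}{7}\right) + 49390 = - \frac{1195}{7} + 49390 = \frac{344535}{7}$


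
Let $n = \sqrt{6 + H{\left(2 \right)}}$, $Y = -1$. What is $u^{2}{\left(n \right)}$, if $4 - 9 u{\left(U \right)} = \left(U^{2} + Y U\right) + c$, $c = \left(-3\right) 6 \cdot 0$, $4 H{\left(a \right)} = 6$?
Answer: $\frac{\left(7 - \sqrt{30}\right)^{2}}{324} \approx 0.0071569$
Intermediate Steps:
$H{\left(a \right)} = \frac{3}{2}$ ($H{\left(a \right)} = \frac{1}{4} \cdot 6 = \frac{3}{2}$)
$c = 0$ ($c = \left(-18\right) 0 = 0$)
$n = \frac{\sqrt{30}}{2}$ ($n = \sqrt{6 + \frac{3}{2}} = \sqrt{\frac{15}{2}} = \frac{\sqrt{30}}{2} \approx 2.7386$)
$u{\left(U \right)} = \frac{4}{9} - \frac{U^{2}}{9} + \frac{U}{9}$ ($u{\left(U \right)} = \frac{4}{9} - \frac{\left(U^{2} - U\right) + 0}{9} = \frac{4}{9} - \frac{U^{2} - U}{9} = \frac{4}{9} - \left(- \frac{U}{9} + \frac{U^{2}}{9}\right) = \frac{4}{9} - \frac{U^{2}}{9} + \frac{U}{9}$)
$u^{2}{\left(n \right)} = \left(\frac{4}{9} - \frac{\left(\frac{\sqrt{30}}{2}\right)^{2}}{9} + \frac{\frac{1}{2} \sqrt{30}}{9}\right)^{2} = \left(\frac{4}{9} - \frac{5}{6} + \frac{\sqrt{30}}{18}\right)^{2} = \left(- \frac{7}{18} + \frac{\sqrt{30}}{18}\right)^{2}$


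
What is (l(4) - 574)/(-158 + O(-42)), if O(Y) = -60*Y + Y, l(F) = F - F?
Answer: -287/1160 ≈ -0.24741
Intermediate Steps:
l(F) = 0
O(Y) = -59*Y
(l(4) - 574)/(-158 + O(-42)) = (0 - 574)/(-158 - 59*(-42)) = -574/(-158 + 2478) = -574/2320 = -574*1/2320 = -287/1160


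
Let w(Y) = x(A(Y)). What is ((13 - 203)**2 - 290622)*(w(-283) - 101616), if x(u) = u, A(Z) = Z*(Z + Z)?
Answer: -14905317364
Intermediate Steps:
A(Z) = 2*Z**2 (A(Z) = Z*(2*Z) = 2*Z**2)
w(Y) = 2*Y**2
((13 - 203)**2 - 290622)*(w(-283) - 101616) = ((13 - 203)**2 - 290622)*(2*(-283)**2 - 101616) = ((-190)**2 - 290622)*(2*80089 - 101616) = (36100 - 290622)*(160178 - 101616) = -254522*58562 = -14905317364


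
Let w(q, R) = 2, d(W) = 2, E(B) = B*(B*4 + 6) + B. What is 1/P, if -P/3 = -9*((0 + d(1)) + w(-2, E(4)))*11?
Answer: 1/1188 ≈ 0.00084175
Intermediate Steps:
E(B) = B + B*(6 + 4*B) (E(B) = B*(4*B + 6) + B = B*(6 + 4*B) + B = B + B*(6 + 4*B))
P = 1188 (P = -3*(-9*((0 + 2) + 2))*11 = -3*(-9*(2 + 2))*11 = -3*(-9*4)*11 = -(-108)*11 = -3*(-396) = 1188)
1/P = 1/1188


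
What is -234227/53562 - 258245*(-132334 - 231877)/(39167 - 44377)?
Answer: -251890550026313/13952901 ≈ -1.8053e+7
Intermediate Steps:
-234227/53562 - 258245*(-132334 - 231877)/(39167 - 44377) = -234227*1/53562 - 258245/((-5210/(-364211))) = -234227/53562 - 258245/((-5210*(-1/364211))) = -234227/53562 - 258245/5210/364211 = -234227/53562 - 258245*364211/5210 = -234227/53562 - 18811133939/1042 = -251890550026313/13952901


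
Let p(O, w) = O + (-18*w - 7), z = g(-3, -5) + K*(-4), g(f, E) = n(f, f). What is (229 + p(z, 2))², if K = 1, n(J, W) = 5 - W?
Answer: 36100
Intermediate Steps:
g(f, E) = 5 - f
z = 4 (z = (5 - 1*(-3)) + 1*(-4) = (5 + 3) - 4 = 8 - 4 = 4)
p(O, w) = -7 + O - 18*w (p(O, w) = O + (-7 - 18*w) = -7 + O - 18*w)
(229 + p(z, 2))² = (229 + (-7 + 4 - 18*2))² = (229 + (-7 + 4 - 36))² = (229 - 39)² = 190² = 36100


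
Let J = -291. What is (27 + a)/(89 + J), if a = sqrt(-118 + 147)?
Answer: -27/202 - sqrt(29)/202 ≈ -0.16032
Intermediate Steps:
a = sqrt(29) ≈ 5.3852
(27 + a)/(89 + J) = (27 + sqrt(29))/(89 - 291) = (27 + sqrt(29))/(-202) = (27 + sqrt(29))*(-1/202) = -27/202 - sqrt(29)/202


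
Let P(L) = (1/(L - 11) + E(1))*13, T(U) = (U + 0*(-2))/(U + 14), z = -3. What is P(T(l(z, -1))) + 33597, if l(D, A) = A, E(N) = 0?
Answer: 4837799/144 ≈ 33596.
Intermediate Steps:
T(U) = U/(14 + U) (T(U) = (U + 0)/(14 + U) = U/(14 + U))
P(L) = 13/(-11 + L) (P(L) = (1/(L - 11) + 0)*13 = (1/(-11 + L) + 0)*13 = 13/(-11 + L))
P(T(l(z, -1))) + 33597 = 13/(-11 - 1/(14 - 1)) + 33597 = 13/(-11 - 1/13) + 33597 = 13/(-144/13) + 33597 = 13*(-13/144) + 33597 = -169/144 + 33597 = 4837799/144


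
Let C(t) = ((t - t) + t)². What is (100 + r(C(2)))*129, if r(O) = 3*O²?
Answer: 19092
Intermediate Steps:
C(t) = t² (C(t) = (0 + t)² = t²)
(100 + r(C(2)))*129 = (100 + 3*(2²)²)*129 = (100 + 3*4²)*129 = (100 + 3*16)*129 = (100 + 48)*129 = 148*129 = 19092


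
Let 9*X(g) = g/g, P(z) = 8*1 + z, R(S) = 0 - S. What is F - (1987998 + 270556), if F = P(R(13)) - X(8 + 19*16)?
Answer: -20327032/9 ≈ -2.2586e+6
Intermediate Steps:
R(S) = -S
P(z) = 8 + z
X(g) = ⅑ (X(g) = (g/g)/9 = (⅑)*1 = ⅑)
F = -46/9 (F = (8 - 1*13) - 1*⅑ = (8 - 13) - ⅑ = -5 - ⅑ = -46/9 ≈ -5.1111)
F - (1987998 + 270556) = -46/9 - (1987998 + 270556) = -46/9 - 1*2258554 = -46/9 - 2258554 = -20327032/9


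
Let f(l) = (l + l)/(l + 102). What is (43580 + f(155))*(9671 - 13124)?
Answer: -38674877610/257 ≈ -1.5049e+8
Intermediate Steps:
f(l) = 2*l/(102 + l) (f(l) = (2*l)/(102 + l) = 2*l/(102 + l))
(43580 + f(155))*(9671 - 13124) = (43580 + 2*155/(102 + 155))*(9671 - 13124) = (43580 + 2*155/257)*(-3453) = (43580 + 2*155*(1/257))*(-3453) = (43580 + 310/257)*(-3453) = (11200370/257)*(-3453) = -38674877610/257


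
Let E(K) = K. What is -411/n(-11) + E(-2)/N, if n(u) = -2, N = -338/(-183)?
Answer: 69093/338 ≈ 204.42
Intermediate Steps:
N = 338/183 (N = -338*(-1/183) = 338/183 ≈ 1.8470)
-411/n(-11) + E(-2)/N = -411/(-2) - 2/338/183 = -411*(-1/2) - 2*183/338 = 411/2 - 183/169 = 69093/338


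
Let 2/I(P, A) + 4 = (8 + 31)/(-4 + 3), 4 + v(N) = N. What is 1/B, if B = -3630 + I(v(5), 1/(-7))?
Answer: -43/156092 ≈ -0.00027548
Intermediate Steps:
v(N) = -4 + N
I(P, A) = -2/43 (I(P, A) = 2/(-4 + (8 + 31)/(-4 + 3)) = 2/(-4 + 39/(-1)) = 2/(-4 + 39*(-1)) = 2/(-4 - 39) = 2/(-43) = 2*(-1/43) = -2/43)
B = -156092/43 (B = -3630 - 2/43 = -156092/43 ≈ -3630.0)
1/B = 1/(-156092/43) = -43/156092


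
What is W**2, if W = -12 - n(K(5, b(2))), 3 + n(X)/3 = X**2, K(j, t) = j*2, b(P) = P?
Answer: 91809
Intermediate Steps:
K(j, t) = 2*j
n(X) = -9 + 3*X**2
W = -303 (W = -12 - (-9 + 3*(2*5)**2) = -12 - (-9 + 3*10**2) = -12 - (-9 + 3*100) = -12 - (-9 + 300) = -12 - 1*291 = -12 - 291 = -303)
W**2 = (-303)**2 = 91809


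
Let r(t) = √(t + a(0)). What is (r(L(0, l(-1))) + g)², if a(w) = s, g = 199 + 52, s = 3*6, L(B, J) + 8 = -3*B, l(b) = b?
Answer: (251 + √10)² ≈ 64598.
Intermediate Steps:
L(B, J) = -8 - 3*B
s = 18
g = 251
a(w) = 18
r(t) = √(18 + t) (r(t) = √(t + 18) = √(18 + t))
(r(L(0, l(-1))) + g)² = (√(18 + (-8 - 3*0)) + 251)² = (√(18 + (-8 + 0)) + 251)² = (√(18 - 8) + 251)² = (√10 + 251)² = (251 + √10)²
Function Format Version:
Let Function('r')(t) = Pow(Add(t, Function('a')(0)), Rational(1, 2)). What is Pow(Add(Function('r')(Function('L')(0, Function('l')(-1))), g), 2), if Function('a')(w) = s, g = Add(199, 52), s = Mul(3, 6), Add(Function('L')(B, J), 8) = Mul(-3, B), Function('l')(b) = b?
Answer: Pow(Add(251, Pow(10, Rational(1, 2))), 2) ≈ 64598.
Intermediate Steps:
Function('L')(B, J) = Add(-8, Mul(-3, B))
s = 18
g = 251
Function('a')(w) = 18
Function('r')(t) = Pow(Add(18, t), Rational(1, 2)) (Function('r')(t) = Pow(Add(t, 18), Rational(1, 2)) = Pow(Add(18, t), Rational(1, 2)))
Pow(Add(Function('r')(Function('L')(0, Function('l')(-1))), g), 2) = Pow(Add(Pow(Add(18, Add(-8, Mul(-3, 0))), Rational(1, 2)), 251), 2) = Pow(Add(Pow(Add(18, Add(-8, 0)), Rational(1, 2)), 251), 2) = Pow(Add(Pow(Add(18, -8), Rational(1, 2)), 251), 2) = Pow(Add(Pow(10, Rational(1, 2)), 251), 2) = Pow(Add(251, Pow(10, Rational(1, 2))), 2)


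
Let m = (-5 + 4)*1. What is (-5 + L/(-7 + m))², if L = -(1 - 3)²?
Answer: 81/4 ≈ 20.250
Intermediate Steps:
m = -1 (m = -1*1 = -1)
L = -4 (L = -1*(-2)² = -1*4 = -4)
(-5 + L/(-7 + m))² = (-5 - 4/(-7 - 1))² = (-5 - 4/(-8))² = (-5 - 4*(-⅛))² = (-5 + ½)² = (-9/2)² = 81/4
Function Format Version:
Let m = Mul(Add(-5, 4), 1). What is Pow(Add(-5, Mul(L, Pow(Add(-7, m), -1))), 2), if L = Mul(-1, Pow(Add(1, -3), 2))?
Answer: Rational(81, 4) ≈ 20.250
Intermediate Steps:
m = -1 (m = Mul(-1, 1) = -1)
L = -4 (L = Mul(-1, Pow(-2, 2)) = Mul(-1, 4) = -4)
Pow(Add(-5, Mul(L, Pow(Add(-7, m), -1))), 2) = Pow(Add(-5, Mul(-4, Pow(Add(-7, -1), -1))), 2) = Pow(Add(-5, Mul(-4, Pow(-8, -1))), 2) = Pow(Add(-5, Mul(-4, Rational(-1, 8))), 2) = Pow(Add(-5, Rational(1, 2)), 2) = Pow(Rational(-9, 2), 2) = Rational(81, 4)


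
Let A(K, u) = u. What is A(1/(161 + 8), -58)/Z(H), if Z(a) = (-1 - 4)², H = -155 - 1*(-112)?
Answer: -58/25 ≈ -2.3200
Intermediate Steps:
H = -43 (H = -155 + 112 = -43)
Z(a) = 25 (Z(a) = (-5)² = 25)
A(1/(161 + 8), -58)/Z(H) = -58/25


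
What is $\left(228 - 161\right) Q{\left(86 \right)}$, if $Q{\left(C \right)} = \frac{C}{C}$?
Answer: $67$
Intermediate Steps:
$Q{\left(C \right)} = 1$
$\left(228 - 161\right) Q{\left(86 \right)} = \left(228 - 161\right) 1 = 67 \cdot 1 = 67$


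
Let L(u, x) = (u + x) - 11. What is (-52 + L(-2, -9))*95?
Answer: -7030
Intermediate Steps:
L(u, x) = -11 + u + x
(-52 + L(-2, -9))*95 = (-52 + (-11 - 2 - 9))*95 = (-52 - 22)*95 = -74*95 = -7030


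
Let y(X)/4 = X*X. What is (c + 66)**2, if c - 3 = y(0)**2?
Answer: 4761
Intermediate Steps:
y(X) = 4*X**2 (y(X) = 4*(X*X) = 4*X**2)
c = 3 (c = 3 + (4*0**2)**2 = 3 + (4*0)**2 = 3 + 0**2 = 3 + 0 = 3)
(c + 66)**2 = (3 + 66)**2 = 69**2 = 4761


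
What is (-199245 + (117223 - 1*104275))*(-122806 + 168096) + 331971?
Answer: -8437059159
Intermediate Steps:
(-199245 + (117223 - 1*104275))*(-122806 + 168096) + 331971 = (-199245 + (117223 - 104275))*45290 + 331971 = (-199245 + 12948)*45290 + 331971 = -186297*45290 + 331971 = -8437391130 + 331971 = -8437059159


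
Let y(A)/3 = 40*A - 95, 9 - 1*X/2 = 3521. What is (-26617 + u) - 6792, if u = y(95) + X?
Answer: -29318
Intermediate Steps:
X = -7024 (X = 18 - 2*3521 = 18 - 7042 = -7024)
y(A) = -285 + 120*A (y(A) = 3*(40*A - 95) = 3*(-95 + 40*A) = -285 + 120*A)
u = 4091 (u = (-285 + 120*95) - 7024 = (-285 + 11400) - 7024 = 11115 - 7024 = 4091)
(-26617 + u) - 6792 = (-26617 + 4091) - 6792 = -22526 - 6792 = -29318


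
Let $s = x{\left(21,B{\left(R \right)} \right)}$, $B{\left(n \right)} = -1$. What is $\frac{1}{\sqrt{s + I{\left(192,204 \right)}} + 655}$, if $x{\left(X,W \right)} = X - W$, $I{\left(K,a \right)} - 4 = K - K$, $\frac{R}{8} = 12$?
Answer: $\frac{655}{428999} - \frac{\sqrt{26}}{428999} \approx 0.0015149$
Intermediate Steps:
$R = 96$ ($R = 8 \cdot 12 = 96$)
$I{\left(K,a \right)} = 4$ ($I{\left(K,a \right)} = 4 + \left(K - K\right) = 4 + 0 = 4$)
$s = 22$ ($s = 21 - -1 = 21 + 1 = 22$)
$\frac{1}{\sqrt{s + I{\left(192,204 \right)}} + 655} = \frac{1}{\sqrt{22 + 4} + 655} = \frac{1}{\sqrt{26} + 655} = \frac{1}{655 + \sqrt{26}}$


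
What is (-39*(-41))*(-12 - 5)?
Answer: -27183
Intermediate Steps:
(-39*(-41))*(-12 - 5) = 1599*(-17) = -27183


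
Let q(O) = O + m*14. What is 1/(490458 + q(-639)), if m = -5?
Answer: 1/489749 ≈ 2.0419e-6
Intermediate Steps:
q(O) = -70 + O (q(O) = O - 5*14 = O - 70 = -70 + O)
1/(490458 + q(-639)) = 1/(490458 + (-70 - 639)) = 1/(490458 - 709) = 1/489749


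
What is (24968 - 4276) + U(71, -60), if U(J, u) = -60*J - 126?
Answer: 16306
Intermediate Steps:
U(J, u) = -126 - 60*J
(24968 - 4276) + U(71, -60) = (24968 - 4276) + (-126 - 60*71) = 20692 + (-126 - 4260) = 20692 - 4386 = 16306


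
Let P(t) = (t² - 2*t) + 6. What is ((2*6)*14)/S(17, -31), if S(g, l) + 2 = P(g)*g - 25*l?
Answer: 84/2605 ≈ 0.032246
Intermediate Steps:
P(t) = 6 + t² - 2*t
S(g, l) = -2 - 25*l + g*(6 + g² - 2*g) (S(g, l) = -2 + ((6 + g² - 2*g)*g - 25*l) = -2 + (g*(6 + g² - 2*g) - 25*l) = -2 + (-25*l + g*(6 + g² - 2*g)) = -2 - 25*l + g*(6 + g² - 2*g))
((2*6)*14)/S(17, -31) = ((2*6)*14)/(-2 - 25*(-31) + 17*(6 + 17² - 2*17)) = (12*14)/(-2 + 775 + 17*(6 + 289 - 34)) = 168/(-2 + 775 + 17*261) = 168/(-2 + 775 + 4437) = 168/5210 = 168*(1/5210) = 84/2605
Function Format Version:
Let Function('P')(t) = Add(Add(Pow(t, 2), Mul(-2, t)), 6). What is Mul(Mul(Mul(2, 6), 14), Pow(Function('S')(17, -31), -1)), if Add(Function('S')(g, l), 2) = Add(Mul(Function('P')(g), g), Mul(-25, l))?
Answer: Rational(84, 2605) ≈ 0.032246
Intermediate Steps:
Function('P')(t) = Add(6, Pow(t, 2), Mul(-2, t))
Function('S')(g, l) = Add(-2, Mul(-25, l), Mul(g, Add(6, Pow(g, 2), Mul(-2, g)))) (Function('S')(g, l) = Add(-2, Add(Mul(Add(6, Pow(g, 2), Mul(-2, g)), g), Mul(-25, l))) = Add(-2, Add(Mul(g, Add(6, Pow(g, 2), Mul(-2, g))), Mul(-25, l))) = Add(-2, Add(Mul(-25, l), Mul(g, Add(6, Pow(g, 2), Mul(-2, g))))) = Add(-2, Mul(-25, l), Mul(g, Add(6, Pow(g, 2), Mul(-2, g)))))
Mul(Mul(Mul(2, 6), 14), Pow(Function('S')(17, -31), -1)) = Mul(Mul(Mul(2, 6), 14), Pow(Add(-2, Mul(-25, -31), Mul(17, Add(6, Pow(17, 2), Mul(-2, 17)))), -1)) = Mul(Mul(12, 14), Pow(Add(-2, 775, Mul(17, Add(6, 289, -34))), -1)) = Mul(168, Pow(Add(-2, 775, Mul(17, 261)), -1)) = Mul(168, Pow(Add(-2, 775, 4437), -1)) = Mul(168, Pow(5210, -1)) = Mul(168, Rational(1, 5210)) = Rational(84, 2605)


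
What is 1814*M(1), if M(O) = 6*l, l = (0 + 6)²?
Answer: 391824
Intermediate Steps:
l = 36 (l = 6² = 36)
M(O) = 216 (M(O) = 6*36 = 216)
1814*M(1) = 1814*216 = 391824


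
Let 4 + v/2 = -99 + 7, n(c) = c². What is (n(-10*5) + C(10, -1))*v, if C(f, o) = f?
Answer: -481920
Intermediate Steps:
v = -192 (v = -8 + 2*(-99 + 7) = -8 + 2*(-92) = -8 - 184 = -192)
(n(-10*5) + C(10, -1))*v = ((-10*5)² + 10)*(-192) = ((-50)² + 10)*(-192) = (2500 + 10)*(-192) = 2510*(-192) = -481920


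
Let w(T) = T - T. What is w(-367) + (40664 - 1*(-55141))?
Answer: 95805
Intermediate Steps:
w(T) = 0
w(-367) + (40664 - 1*(-55141)) = 0 + (40664 - 1*(-55141)) = 0 + (40664 + 55141) = 0 + 95805 = 95805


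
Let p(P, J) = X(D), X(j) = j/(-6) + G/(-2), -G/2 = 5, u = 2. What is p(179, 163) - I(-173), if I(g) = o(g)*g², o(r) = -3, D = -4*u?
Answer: 269380/3 ≈ 89793.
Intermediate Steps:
G = -10 (G = -2*5 = -10)
D = -8 (D = -4*2 = -8)
X(j) = 5 - j/6 (X(j) = j/(-6) - 10/(-2) = j*(-⅙) - 10*(-½) = -j/6 + 5 = 5 - j/6)
p(P, J) = 19/3 (p(P, J) = 5 - ⅙*(-8) = 5 + 4/3 = 19/3)
I(g) = -3*g²
p(179, 163) - I(-173) = 19/3 - (-3)*(-173)² = 19/3 - (-3)*29929 = 19/3 - 1*(-89787) = 19/3 + 89787 = 269380/3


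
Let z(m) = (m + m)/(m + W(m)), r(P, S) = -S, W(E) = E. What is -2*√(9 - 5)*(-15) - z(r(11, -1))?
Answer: 59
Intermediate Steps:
z(m) = 1 (z(m) = (m + m)/(m + m) = (2*m)/((2*m)) = (2*m)*(1/(2*m)) = 1)
-2*√(9 - 5)*(-15) - z(r(11, -1)) = -2*√(9 - 5)*(-15) - 1*1 = -2*√4*(-15) - 1 = -2*2*(-15) - 1 = -4*(-15) - 1 = 60 - 1 = 59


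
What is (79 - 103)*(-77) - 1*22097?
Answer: -20249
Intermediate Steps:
(79 - 103)*(-77) - 1*22097 = -24*(-77) - 22097 = 1848 - 22097 = -20249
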